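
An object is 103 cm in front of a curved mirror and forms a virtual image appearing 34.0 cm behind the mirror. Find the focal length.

f = -50.8 cm (convex)

Virtual image ⇒ d_i = −34.0 cm.
1/f = 1/d_o + 1/d_i = 1/(103) + 1/(-34.0) = -0.01970, so f = -50.8 cm.
Since f is negative, the curved mirror is convex.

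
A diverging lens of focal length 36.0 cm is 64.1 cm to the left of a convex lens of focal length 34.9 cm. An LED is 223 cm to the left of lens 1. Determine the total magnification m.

m = -0.0806

f₁ = −36.0 cm (diverging).
Lens 1: 1/d_i1 = 1/(-36.0) − 1/(223) = -0.03226, so d_i1 = -31.00 cm; m₁ = −d_i1/d_o1 = +0.1390.
d_o2 = 64.1 − (-31.00) = 95.10 cm.
Lens 2: 1/d_i2 = 1/(34.9) − 1/(95.10) = 0.01814, so d_i2 = 55.13 cm; m₂ = −d_i2/d_o2 = -0.5797.
m = m₁·m₂ = (+0.1390)(-0.5797) = -0.0806.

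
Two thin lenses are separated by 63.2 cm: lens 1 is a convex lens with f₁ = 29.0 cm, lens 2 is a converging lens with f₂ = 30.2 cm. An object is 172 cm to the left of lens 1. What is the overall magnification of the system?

Lens 1: 1/d_i1 = 1/(29.0) − 1/(172) = 0.02867, so d_i1 = 34.88 cm; m₁ = −d_i1/d_o1 = -0.2028.
d_o2 = 63.2 − (34.88) = 28.32 cm.
Lens 2: 1/d_i2 = 1/(30.2) − 1/(28.32) = -0.002198, so d_i2 = -454.9 cm; m₂ = −d_i2/d_o2 = +16.06.
m = m₁·m₂ = (-0.2028)(+16.06) = -3.26.

m = -3.26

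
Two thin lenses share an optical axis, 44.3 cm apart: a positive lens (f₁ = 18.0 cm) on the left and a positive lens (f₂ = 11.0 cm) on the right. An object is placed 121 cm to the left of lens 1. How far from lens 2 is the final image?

21.0 cm

Lens 1: 1/d_i1 = 1/f₁ − 1/d_o1 = 1/(18.0) − 1/(121) = 0.04729, so d_i1 = 21.15 cm.
The intermediate image is 21.15 cm to the right of lens 1, which is 44.3 − (21.15) = 23.15 cm to the left of lens 2, so d_o2 = +23.15 cm.
Lens 2: 1/d_i2 = 1/f₂ − 1/d_o2 = 1/(11.0) − 1/(23.15) = 0.04771, so d_i2 = 21.0 cm.
The final image is real, 21.0 cm to the right of lens 2 (overall magnification ≈ 0.16).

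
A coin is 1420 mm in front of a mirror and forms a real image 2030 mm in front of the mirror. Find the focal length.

Real image ⇒ d_i = +2030 mm.
1/f = 1/d_o + 1/d_i = 1/(1420) + 1/(2030) = 0.001197, so f = 836 mm.
Since f is positive, the mirror is concave.

f = 836 mm (concave)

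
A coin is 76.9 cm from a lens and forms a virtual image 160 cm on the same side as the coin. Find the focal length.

Virtual image ⇒ d_i = −160 cm.
1/f = 1/d_o + 1/d_i = 1/(76.9) + 1/(-160) = 0.006754, so f = 148 cm.
Since f is positive, the lens is converging.

f = 148 cm (converging)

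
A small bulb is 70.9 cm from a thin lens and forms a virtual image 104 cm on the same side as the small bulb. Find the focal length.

Virtual image ⇒ d_i = −104 cm.
1/f = 1/d_o + 1/d_i = 1/(70.9) + 1/(-104) = 0.004489, so f = 223 cm.
Since f is positive, the thin lens is converging.

f = 223 cm (converging)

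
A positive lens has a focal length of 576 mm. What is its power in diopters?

P = +1.74 D

f = 57.6 cm = 0.576 m.
P = 1/f = 1/(0.576 m) = +1.74 D.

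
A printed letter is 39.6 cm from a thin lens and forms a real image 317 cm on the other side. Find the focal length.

f = 35.2 cm (converging)

Real image ⇒ d_i = +317 cm.
1/f = 1/d_o + 1/d_i = 1/(39.6) + 1/(317) = 0.02841, so f = 35.2 cm.
Since f is positive, the thin lens is converging.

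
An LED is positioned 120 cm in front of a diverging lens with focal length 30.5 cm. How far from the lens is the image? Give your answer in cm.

For a diverging lens, f = -30.5 cm.
Lens equation: 1/v = 1/f − 1/u = 1/(-30.50) − 1/(120) = -0.03279 − 0.008333 = -0.04112, so v = -24.3 cm.
The image is virtual, upright and reduced, on the same side as the object.

24.3 cm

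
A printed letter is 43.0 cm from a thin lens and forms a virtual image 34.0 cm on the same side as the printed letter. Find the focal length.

f = -162 cm (diverging)

Virtual image ⇒ d_i = −34.0 cm.
1/f = 1/d_o + 1/d_i = 1/(43.0) + 1/(-34.0) = -0.006156, so f = -162 cm.
Since f is negative, the thin lens is diverging.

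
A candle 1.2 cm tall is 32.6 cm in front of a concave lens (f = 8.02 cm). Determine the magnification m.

For a concave lens, f = -8.02 cm.
1/d_i = 1/f − 1/d_o = 1/(-8.020) − 1/(32.6) = -0.1554, so d_i = -6.437 cm.
m = −d_i/d_o = −(-6.437)/(32.6) = +0.197.
The image is virtual, upright and reduced, on the same side as the object.

m = +0.197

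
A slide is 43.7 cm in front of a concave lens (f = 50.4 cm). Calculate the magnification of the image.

For a concave lens, f = -50.4 cm.
1/d_i = 1/f − 1/d_o = 1/(-50.40) − 1/(43.7) = -0.04272, so d_i = -23.41 cm.
m = −d_i/d_o = −(-23.41)/(43.7) = +0.536.
The image is virtual, upright and reduced, on the same side as the object.

m = +0.536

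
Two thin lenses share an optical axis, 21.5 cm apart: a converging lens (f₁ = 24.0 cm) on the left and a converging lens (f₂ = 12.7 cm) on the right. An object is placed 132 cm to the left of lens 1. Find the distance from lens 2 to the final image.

Lens 1: 1/d_i1 = 1/f₁ − 1/d_o1 = 1/(24.0) − 1/(132) = 0.03409, so d_i1 = 29.33 cm.
The intermediate image is 29.33 cm to the right of lens 1, which lies 7.830 cm to the right of lens 2 — a virtual object — so d_o2 = −7.830 cm.
Lens 2: 1/d_i2 = 1/f₂ − 1/d_o2 = 1/(12.7) − 1/(-7.830) = 0.2065, so d_i2 = 4.84 cm.
The final image is real, 4.84 cm to the right of lens 2 (overall magnification ≈ -0.14).

4.84 cm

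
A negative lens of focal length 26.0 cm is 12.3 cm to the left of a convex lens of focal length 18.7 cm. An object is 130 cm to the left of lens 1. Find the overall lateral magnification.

f₁ = −26.0 cm (diverging).
Lens 1: 1/d_i1 = 1/(-26.0) − 1/(130) = -0.04615, so d_i1 = -21.67 cm; m₁ = −d_i1/d_o1 = +0.1667.
d_o2 = 12.3 − (-21.67) = 33.97 cm.
Lens 2: 1/d_i2 = 1/(18.7) − 1/(33.97) = 0.02404, so d_i2 = 41.60 cm; m₂ = −d_i2/d_o2 = -1.225.
m = m₁·m₂ = (+0.1667)(-1.225) = -0.204.

m = -0.204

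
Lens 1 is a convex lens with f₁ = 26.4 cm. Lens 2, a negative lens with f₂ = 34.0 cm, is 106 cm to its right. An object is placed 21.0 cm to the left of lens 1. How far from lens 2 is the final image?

Lens 1: 1/d_i1 = 1/f₁ − 1/d_o1 = 1/(26.4) − 1/(21.0) = -0.009740, so d_i1 = -102.7 cm.
The intermediate image is 102.7 cm to the left of lens 1 (virtual), which is 106 − (-102.7) = 208.7 cm to the left of lens 2, so d_o2 = +208.7 cm.
Lens 2 is diverging, so f₂ = −34.0 cm.
Lens 2: 1/d_i2 = 1/f₂ − 1/d_o2 = 1/(-34.0) − 1/(208.7) = -0.03420, so d_i2 = -29.2 cm.
The final image is virtual, 29.2 cm to the left of lens 2 (overall magnification ≈ 0.68).

29.2 cm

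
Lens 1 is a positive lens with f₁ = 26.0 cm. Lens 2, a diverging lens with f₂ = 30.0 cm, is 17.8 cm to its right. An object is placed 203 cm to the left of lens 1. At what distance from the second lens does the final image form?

Lens 1: 1/d_i1 = 1/f₁ − 1/d_o1 = 1/(26.0) − 1/(203) = 0.03354, so d_i1 = 29.82 cm.
The intermediate image is 29.82 cm to the right of lens 1, which lies 12.02 cm to the right of lens 2 — a virtual object — so d_o2 = −12.02 cm.
Lens 2 is diverging, so f₂ = −30.0 cm.
Lens 2: 1/d_i2 = 1/f₂ − 1/d_o2 = 1/(-30.0) − 1/(-12.02) = 0.04986, so d_i2 = 20.1 cm.
The final image is real, 20.1 cm to the right of lens 2 (overall magnification ≈ -0.25).

20.1 cm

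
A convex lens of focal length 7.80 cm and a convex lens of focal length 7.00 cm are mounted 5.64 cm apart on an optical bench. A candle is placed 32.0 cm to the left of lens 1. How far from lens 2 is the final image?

Lens 1: 1/d_i1 = 1/f₁ − 1/d_o1 = 1/(7.80) − 1/(32.0) = 0.09696, so d_i1 = 10.31 cm.
The intermediate image is 10.31 cm to the right of lens 1, which lies 4.670 cm to the right of lens 2 — a virtual object — so d_o2 = −4.670 cm.
Lens 2: 1/d_i2 = 1/f₂ − 1/d_o2 = 1/(7.00) − 1/(-4.670) = 0.3570, so d_i2 = 2.80 cm.
The final image is real, 2.80 cm to the right of lens 2 (overall magnification ≈ -0.19).

2.80 cm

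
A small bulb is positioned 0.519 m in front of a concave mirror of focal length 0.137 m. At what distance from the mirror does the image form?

0.186 m

Mirror equation: 1/v = 1/f − 1/u = 1/(0.1370) − 1/(0.519) = 7.299 − 1.927 = 5.372, so v = 0.186 m.
The image is real, inverted and reduced, in front of the mirror.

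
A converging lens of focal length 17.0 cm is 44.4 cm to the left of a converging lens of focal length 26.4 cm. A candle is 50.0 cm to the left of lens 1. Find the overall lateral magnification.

m = -1.75

Lens 1: 1/d_i1 = 1/(17.0) − 1/(50.0) = 0.03882, so d_i1 = 25.76 cm; m₁ = −d_i1/d_o1 = -0.5152.
d_o2 = 44.4 − (25.76) = 18.64 cm.
Lens 2: 1/d_i2 = 1/(26.4) − 1/(18.64) = -0.01577, so d_i2 = -63.41 cm; m₂ = −d_i2/d_o2 = +3.402.
m = m₁·m₂ = (-0.5152)(+3.402) = -1.75.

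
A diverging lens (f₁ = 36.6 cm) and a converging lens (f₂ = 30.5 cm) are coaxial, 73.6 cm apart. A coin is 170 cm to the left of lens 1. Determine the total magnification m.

f₁ = −36.6 cm (diverging).
Lens 1: 1/d_i1 = 1/(-36.6) − 1/(170) = -0.03320, so d_i1 = -30.12 cm; m₁ = −d_i1/d_o1 = +0.1772.
d_o2 = 73.6 − (-30.12) = 103.7 cm.
Lens 2: 1/d_i2 = 1/(30.5) − 1/(103.7) = 0.02314, so d_i2 = 43.21 cm; m₂ = −d_i2/d_o2 = -0.4167.
m = m₁·m₂ = (+0.1772)(-0.4167) = -0.0738.

m = -0.0738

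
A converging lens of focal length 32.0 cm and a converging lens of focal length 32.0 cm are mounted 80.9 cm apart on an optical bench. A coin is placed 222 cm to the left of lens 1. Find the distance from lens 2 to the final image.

121 cm

Lens 1: 1/d_i1 = 1/f₁ − 1/d_o1 = 1/(32.0) − 1/(222) = 0.02675, so d_i1 = 37.39 cm.
The intermediate image is 37.39 cm to the right of lens 1, which is 80.9 − (37.39) = 43.51 cm to the left of lens 2, so d_o2 = +43.51 cm.
Lens 2: 1/d_i2 = 1/f₂ − 1/d_o2 = 1/(32.0) − 1/(43.51) = 0.008267, so d_i2 = 121 cm.
The final image is real, 121 cm to the right of lens 2 (overall magnification ≈ 0.47).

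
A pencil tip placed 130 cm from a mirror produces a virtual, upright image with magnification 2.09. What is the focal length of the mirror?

f = 249 cm (concave)

m = −d_i/d_o ⇒ d_i = −m·d_o = −(+2.09)·(130) = -271.7 cm.
1/f = 1/d_o + 1/d_i = 1/(130) + 1/(-271.7) = 0.004012, so f = 249 cm.
Since f is positive, the mirror is concave.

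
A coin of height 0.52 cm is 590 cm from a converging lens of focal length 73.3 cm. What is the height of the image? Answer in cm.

1/d_i = 1/f − 1/d_o = 1/(73.30) − 1/(590) = 0.01195, so d_i = 83.70 cm.
m = −d_i/d_o = -0.1419.
|h_i| = |m|·h_o = 0.1419 × 0.52 = 0.0738 cm. The image is real, inverted and reduced, on the far side of the lens.

0.0738 cm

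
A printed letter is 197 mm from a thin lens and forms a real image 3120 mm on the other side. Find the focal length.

Real image ⇒ d_i = +3120 mm.
1/f = 1/d_o + 1/d_i = 1/(197) + 1/(3120) = 0.005397, so f = 185 mm.
Since f is positive, the thin lens is converging.

f = 185 mm (converging)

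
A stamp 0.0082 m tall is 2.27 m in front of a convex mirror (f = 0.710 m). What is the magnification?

m = +0.238

For a convex mirror, f = -0.710 m.
1/d_i = 1/f − 1/d_o = 1/(-0.7100) − 1/(2.27) = -1.849, so d_i = -0.5408 m.
m = −d_i/d_o = −(-0.5408)/(2.27) = +0.238.
The image is virtual, upright and reduced, behind the mirror.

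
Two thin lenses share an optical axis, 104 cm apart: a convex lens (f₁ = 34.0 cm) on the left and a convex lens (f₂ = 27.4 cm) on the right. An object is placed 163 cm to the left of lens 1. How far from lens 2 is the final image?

Lens 1: 1/d_i1 = 1/f₁ − 1/d_o1 = 1/(34.0) − 1/(163) = 0.02328, so d_i1 = 42.96 cm.
The intermediate image is 42.96 cm to the right of lens 1, which is 104 − (42.96) = 61.04 cm to the left of lens 2, so d_o2 = +61.04 cm.
Lens 2: 1/d_i2 = 1/f₂ − 1/d_o2 = 1/(27.4) − 1/(61.04) = 0.02011, so d_i2 = 49.7 cm.
The final image is real, 49.7 cm to the right of lens 2 (overall magnification ≈ 0.21).

49.7 cm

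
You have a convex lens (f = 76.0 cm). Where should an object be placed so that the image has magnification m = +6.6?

64.5 cm

m = −d_i/d_o ⇒ d_i = −m·d_o.
1/f = 1/d_o + 1/d_i = 1/d_o − 1/(m·d_o) = (1 − 1/m)/d_o, so d_o = f(1 − 1/m) = (76.00)(1 − 1/(+6.6)) = 64.5 cm.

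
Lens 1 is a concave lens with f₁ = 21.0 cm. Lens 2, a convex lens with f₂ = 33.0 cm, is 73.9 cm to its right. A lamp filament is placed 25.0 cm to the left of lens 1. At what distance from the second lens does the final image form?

Lens 1 is diverging, so f₁ = −21.0 cm.
Lens 1: 1/d_i1 = 1/f₁ − 1/d_o1 = 1/(-21.0) − 1/(25.0) = -0.08762, so d_i1 = -11.41 cm.
The intermediate image is 11.41 cm to the left of lens 1 (virtual), which is 73.9 − (-11.41) = 85.31 cm to the left of lens 2, so d_o2 = +85.31 cm.
Lens 2: 1/d_i2 = 1/f₂ − 1/d_o2 = 1/(33.0) − 1/(85.31) = 0.01858, so d_i2 = 53.8 cm.
The final image is real, 53.8 cm to the right of lens 2 (overall magnification ≈ -0.29).

53.8 cm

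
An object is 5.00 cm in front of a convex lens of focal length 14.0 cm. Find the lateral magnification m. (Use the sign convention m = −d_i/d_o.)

1/d_i = 1/f − 1/d_o = 1/(14.00) − 1/(5.00) = -0.1286, so d_i = -7.778 cm.
m = −d_i/d_o = −(-7.778)/(5.00) = +1.56.
The image is virtual, upright and enlarged, on the same side as the object.

m = +1.56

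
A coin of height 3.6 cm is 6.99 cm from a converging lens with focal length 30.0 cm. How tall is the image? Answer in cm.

4.69 cm

1/d_i = 1/f − 1/d_o = 1/(30.00) − 1/(6.99) = -0.1097, so d_i = -9.113 cm.
m = −d_i/d_o = +1.304.
|h_i| = |m|·h_o = 1.304 × 3.6 = 4.69 cm. The image is virtual, upright and enlarged, on the same side as the object.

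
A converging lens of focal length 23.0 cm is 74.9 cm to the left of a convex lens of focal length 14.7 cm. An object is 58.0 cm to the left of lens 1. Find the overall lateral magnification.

Lens 1: 1/d_i1 = 1/(23.0) − 1/(58.0) = 0.02624, so d_i1 = 38.11 cm; m₁ = −d_i1/d_o1 = -0.6571.
d_o2 = 74.9 − (38.11) = 36.79 cm.
Lens 2: 1/d_i2 = 1/(14.7) − 1/(36.79) = 0.04085, so d_i2 = 24.48 cm; m₂ = −d_i2/d_o2 = -0.6655.
m = m₁·m₂ = (-0.6571)(-0.6655) = +0.437.

m = +0.437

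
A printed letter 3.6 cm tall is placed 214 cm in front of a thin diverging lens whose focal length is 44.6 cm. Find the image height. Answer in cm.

0.621 cm

For a diverging lens, f = -44.6 cm.
1/d_i = 1/f − 1/d_o = 1/(-44.60) − 1/(214) = -0.02709, so d_i = -36.91 cm.
m = −d_i/d_o = +0.1725.
|h_i| = |m|·h_o = 0.1725 × 3.6 = 0.621 cm. The image is virtual, upright and reduced, on the same side as the object.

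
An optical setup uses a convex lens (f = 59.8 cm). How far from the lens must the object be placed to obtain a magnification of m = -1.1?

114 cm

m = −d_i/d_o ⇒ d_i = −m·d_o.
1/f = 1/d_o + 1/d_i = 1/d_o − 1/(m·d_o) = (1 − 1/m)/d_o, so d_o = f(1 − 1/m) = (59.80)(1 − 1/(-1.1)) = 114 cm.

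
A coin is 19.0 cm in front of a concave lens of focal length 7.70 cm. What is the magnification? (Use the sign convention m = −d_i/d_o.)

m = +0.288

For a concave lens, f = -7.70 cm.
1/d_i = 1/f − 1/d_o = 1/(-7.700) − 1/(19.0) = -0.1825, so d_i = -5.479 cm.
m = −d_i/d_o = −(-5.479)/(19.0) = +0.288.
The image is virtual, upright and reduced, on the same side as the object.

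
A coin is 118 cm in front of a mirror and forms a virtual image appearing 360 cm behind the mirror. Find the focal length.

Virtual image ⇒ d_i = −360 cm.
1/f = 1/d_o + 1/d_i = 1/(118) + 1/(-360) = 0.005697, so f = 176 cm.
Since f is positive, the mirror is concave.

f = 176 cm (concave)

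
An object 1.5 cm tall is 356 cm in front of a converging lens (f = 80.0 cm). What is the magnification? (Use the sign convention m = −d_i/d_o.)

1/d_i = 1/f − 1/d_o = 1/(80.00) − 1/(356) = 0.009691, so d_i = 103.2 cm.
m = −d_i/d_o = −(103.2)/(356) = -0.290.
The image is real, inverted and reduced, on the far side of the lens.

m = -0.290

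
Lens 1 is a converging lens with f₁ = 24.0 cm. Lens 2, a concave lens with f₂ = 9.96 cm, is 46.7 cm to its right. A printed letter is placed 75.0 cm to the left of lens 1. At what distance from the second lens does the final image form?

Lens 1: 1/d_i1 = 1/f₁ − 1/d_o1 = 1/(24.0) − 1/(75.0) = 0.02833, so d_i1 = 35.29 cm.
The intermediate image is 35.29 cm to the right of lens 1, which is 46.7 − (35.29) = 11.41 cm to the left of lens 2, so d_o2 = +11.41 cm.
Lens 2 is diverging, so f₂ = −9.96 cm.
Lens 2: 1/d_i2 = 1/f₂ − 1/d_o2 = 1/(-9.96) − 1/(11.41) = -0.1880, so d_i2 = -5.32 cm.
The final image is virtual, 5.32 cm to the left of lens 2 (overall magnification ≈ -0.22).

5.32 cm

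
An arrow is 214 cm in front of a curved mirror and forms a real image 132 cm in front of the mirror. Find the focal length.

f = 81.6 cm (concave)

Real image ⇒ d_i = +132 cm.
1/f = 1/d_o + 1/d_i = 1/(214) + 1/(132) = 0.01225, so f = 81.6 cm.
Since f is positive, the curved mirror is concave.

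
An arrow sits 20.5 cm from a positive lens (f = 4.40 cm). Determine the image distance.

Thin-lens equation: 1/d_i = 1/f − 1/d_o = 1/(4.400) − 1/(20.5) = 0.2273 − 0.04878 = 0.1785, so d_i = 5.60 cm.
The image is real, inverted and reduced, on the far side of the lens.

5.60 cm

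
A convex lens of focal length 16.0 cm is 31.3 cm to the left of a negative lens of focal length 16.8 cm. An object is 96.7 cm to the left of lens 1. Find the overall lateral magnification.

m = -0.115

Lens 1: 1/d_i1 = 1/(16.0) − 1/(96.7) = 0.05216, so d_i1 = 19.17 cm; m₁ = −d_i1/d_o1 = -0.1982.
d_o2 = 31.3 − (19.17) = 12.13 cm.
f₂ = −16.8 cm (diverging).
Lens 2: 1/d_i2 = 1/(-16.8) − 1/(12.13) = -0.1420, so d_i2 = -7.044 cm; m₂ = −d_i2/d_o2 = +0.5807.
m = m₁·m₂ = (-0.1982)(+0.5807) = -0.115.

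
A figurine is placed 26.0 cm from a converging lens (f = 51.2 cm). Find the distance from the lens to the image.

Thin-lens equation: 1/s_i = 1/f − 1/s_o = 1/(51.20) − 1/(26.0) = 0.01953 − 0.03846 = -0.01893, so s_i = -52.8 cm.
The image is virtual, upright and enlarged, on the same side as the object.

52.8 cm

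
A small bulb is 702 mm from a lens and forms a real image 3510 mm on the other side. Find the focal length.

Real image ⇒ d_i = +3510 mm.
1/f = 1/d_o + 1/d_i = 1/(702) + 1/(3510) = 0.001709, so f = 585 mm.
Since f is positive, the lens is converging.

f = 585 mm (converging)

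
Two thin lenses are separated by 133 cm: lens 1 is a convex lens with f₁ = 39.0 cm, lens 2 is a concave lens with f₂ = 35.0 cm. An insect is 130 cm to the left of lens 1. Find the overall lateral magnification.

Lens 1: 1/d_i1 = 1/(39.0) − 1/(130) = 0.01795, so d_i1 = 55.71 cm; m₁ = −d_i1/d_o1 = -0.4285.
d_o2 = 133 − (55.71) = 77.29 cm.
f₂ = −35.0 cm (diverging).
Lens 2: 1/d_i2 = 1/(-35.0) − 1/(77.29) = -0.04151, so d_i2 = -24.09 cm; m₂ = −d_i2/d_o2 = +0.3117.
m = m₁·m₂ = (-0.4285)(+0.3117) = -0.134.

m = -0.134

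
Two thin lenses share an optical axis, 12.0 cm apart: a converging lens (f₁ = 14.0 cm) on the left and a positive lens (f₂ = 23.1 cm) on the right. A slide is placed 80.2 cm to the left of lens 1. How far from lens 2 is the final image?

4.08 cm

Lens 1: 1/d_i1 = 1/f₁ − 1/d_o1 = 1/(14.0) − 1/(80.2) = 0.05896, so d_i1 = 16.96 cm.
The intermediate image is 16.96 cm to the right of lens 1, which lies 4.960 cm to the right of lens 2 — a virtual object — so d_o2 = −4.960 cm.
Lens 2: 1/d_i2 = 1/f₂ − 1/d_o2 = 1/(23.1) − 1/(-4.960) = 0.2449, so d_i2 = 4.08 cm.
The final image is real, 4.08 cm to the right of lens 2 (overall magnification ≈ -0.17).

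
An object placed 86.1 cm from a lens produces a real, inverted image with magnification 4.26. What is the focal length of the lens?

m = −d_i/d_o ⇒ d_i = −m·d_o = −(-4.26)·(86.1) = 366.8 cm.
1/f = 1/d_o + 1/d_i = 1/(86.1) + 1/(366.8) = 0.01434, so f = 69.7 cm.
Since f is positive, the lens is converging.

f = 69.7 cm (converging)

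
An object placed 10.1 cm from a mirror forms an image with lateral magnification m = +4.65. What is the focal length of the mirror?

f = 12.9 cm (concave)

m = −d_i/d_o ⇒ d_i = −m·d_o = −(+4.65)·(10.1) = -46.97 cm.
1/f = 1/d_o + 1/d_i = 1/(10.1) + 1/(-46.97) = 0.07772, so f = 12.9 cm.
Since f is positive, the mirror is concave.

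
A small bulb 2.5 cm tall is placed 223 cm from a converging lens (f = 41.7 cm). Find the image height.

1/d_i = 1/f − 1/d_o = 1/(41.70) − 1/(223) = 0.01950, so d_i = 51.29 cm.
m = −d_i/d_o = -0.2300.
|h_i| = |m|·h_o = 0.2300 × 2.5 = 0.575 cm. The image is real, inverted and reduced, on the far side of the lens.

0.575 cm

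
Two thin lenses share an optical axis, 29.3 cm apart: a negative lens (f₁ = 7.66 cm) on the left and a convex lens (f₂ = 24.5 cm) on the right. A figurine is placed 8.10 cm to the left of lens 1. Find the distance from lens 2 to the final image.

93.2 cm

Lens 1 is diverging, so f₁ = −7.66 cm.
Lens 1: 1/d_i1 = 1/f₁ − 1/d_o1 = 1/(-7.66) − 1/(8.10) = -0.2540, so d_i1 = -3.937 cm.
The intermediate image is 3.937 cm to the left of lens 1 (virtual), which is 29.3 − (-3.937) = 33.24 cm to the left of lens 2, so d_o2 = +33.24 cm.
Lens 2: 1/d_i2 = 1/f₂ − 1/d_o2 = 1/(24.5) − 1/(33.24) = 0.01073, so d_i2 = 93.2 cm.
The final image is real, 93.2 cm to the right of lens 2 (overall magnification ≈ -1.4).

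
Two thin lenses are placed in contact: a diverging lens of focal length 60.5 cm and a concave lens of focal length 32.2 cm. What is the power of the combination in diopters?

P = -4.76 D

P₁ = 1/f₁ = 1/(-0.605 m) = -1.653 D; P₂ = 1/f₂ = 1/(-0.322 m) = -3.106 D.
For thin lenses in contact, P = P₁ + P₂ = (-1.653) + (-3.106) = -4.76 D.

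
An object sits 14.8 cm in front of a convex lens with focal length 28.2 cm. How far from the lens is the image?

31.1 cm

Lens equation: 1/q = 1/f − 1/p = 1/(28.20) − 1/(14.8) = 0.03546 − 0.06757 = -0.03211, so q = -31.1 cm.
The image is virtual, upright and enlarged, on the same side as the object.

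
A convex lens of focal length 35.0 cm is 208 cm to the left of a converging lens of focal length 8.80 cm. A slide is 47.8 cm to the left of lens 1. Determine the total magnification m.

m = +0.351

Lens 1: 1/d_i1 = 1/(35.0) − 1/(47.8) = 0.007651, so d_i1 = 130.7 cm; m₁ = −d_i1/d_o1 = -2.734.
d_o2 = 208 − (130.7) = 77.30 cm.
Lens 2: 1/d_i2 = 1/(8.80) − 1/(77.30) = 0.1007, so d_i2 = 9.931 cm; m₂ = −d_i2/d_o2 = -0.1285.
m = m₁·m₂ = (-2.734)(-0.1285) = +0.351.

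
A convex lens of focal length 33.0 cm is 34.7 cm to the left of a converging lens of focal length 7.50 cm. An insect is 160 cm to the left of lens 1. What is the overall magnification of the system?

Lens 1: 1/d_i1 = 1/(33.0) − 1/(160) = 0.02405, so d_i1 = 41.57 cm; m₁ = −d_i1/d_o1 = -0.2598.
d_o2 = 34.7 − (41.57) = -6.870 cm (virtual object).
Lens 2: 1/d_i2 = 1/(7.50) − 1/(-6.870) = 0.2789, so d_i2 = 3.586 cm; m₂ = −d_i2/d_o2 = +0.5219.
m = m₁·m₂ = (-0.2598)(+0.5219) = -0.136.

m = -0.136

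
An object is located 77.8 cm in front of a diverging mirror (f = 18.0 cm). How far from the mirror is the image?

For a diverging mirror, f = -18.0 cm.
Mirror equation: 1/s_i = 1/f − 1/s_o = 1/(-18.00) − 1/(77.8) = -0.05556 − 0.01285 = -0.06841, so s_i = -14.6 cm.
The image is virtual, upright and reduced, behind the mirror.

14.6 cm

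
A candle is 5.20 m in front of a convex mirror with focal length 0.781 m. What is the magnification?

For a convex mirror, f = -0.781 m.
1/d_i = 1/f − 1/d_o = 1/(-0.7810) − 1/(5.20) = -1.473, so d_i = -0.6790 m.
m = −d_i/d_o = −(-0.6790)/(5.20) = +0.131.
The image is virtual, upright and reduced, behind the mirror.

m = +0.131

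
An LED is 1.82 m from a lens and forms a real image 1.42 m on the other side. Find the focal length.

f = 0.798 m (converging)

Real image ⇒ d_i = +1.42 m.
1/f = 1/d_o + 1/d_i = 1/(1.82) + 1/(1.42) = 1.254, so f = 0.798 m.
Since f is positive, the lens is converging.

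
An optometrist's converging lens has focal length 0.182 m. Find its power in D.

P = +5.49 D

P = 1/f = 1/(0.182 m) = +5.49 D.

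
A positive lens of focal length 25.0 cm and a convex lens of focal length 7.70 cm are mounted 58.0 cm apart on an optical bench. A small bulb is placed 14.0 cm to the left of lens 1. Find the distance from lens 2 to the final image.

8.42 cm

Lens 1: 1/d_i1 = 1/f₁ − 1/d_o1 = 1/(25.0) − 1/(14.0) = -0.03143, so d_i1 = -31.82 cm.
The intermediate image is 31.82 cm to the left of lens 1 (virtual), which is 58.0 − (-31.82) = 89.82 cm to the left of lens 2, so d_o2 = +89.82 cm.
Lens 2: 1/d_i2 = 1/f₂ − 1/d_o2 = 1/(7.70) − 1/(89.82) = 0.1187, so d_i2 = 8.42 cm.
The final image is real, 8.42 cm to the right of lens 2 (overall magnification ≈ -0.21).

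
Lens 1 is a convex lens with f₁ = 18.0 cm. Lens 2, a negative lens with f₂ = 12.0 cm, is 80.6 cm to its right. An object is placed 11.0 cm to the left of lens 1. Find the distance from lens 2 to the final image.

10.8 cm

Lens 1: 1/d_i1 = 1/f₁ − 1/d_o1 = 1/(18.0) − 1/(11.0) = -0.03535, so d_i1 = -28.29 cm.
The intermediate image is 28.29 cm to the left of lens 1 (virtual), which is 80.6 − (-28.29) = 108.9 cm to the left of lens 2, so d_o2 = +108.9 cm.
Lens 2 is diverging, so f₂ = −12.0 cm.
Lens 2: 1/d_i2 = 1/f₂ − 1/d_o2 = 1/(-12.0) − 1/(108.9) = -0.09252, so d_i2 = -10.8 cm.
The final image is virtual, 10.8 cm to the left of lens 2 (overall magnification ≈ 0.26).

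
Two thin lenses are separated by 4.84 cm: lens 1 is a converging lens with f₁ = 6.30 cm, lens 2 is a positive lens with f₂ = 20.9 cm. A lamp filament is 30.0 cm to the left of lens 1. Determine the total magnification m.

Lens 1: 1/d_i1 = 1/(6.30) − 1/(30.0) = 0.1254, so d_i1 = 7.975 cm; m₁ = −d_i1/d_o1 = -0.2658.
d_o2 = 4.84 − (7.975) = -3.135 cm (virtual object).
Lens 2: 1/d_i2 = 1/(20.9) − 1/(-3.135) = 0.3668, so d_i2 = 2.726 cm; m₂ = −d_i2/d_o2 = +0.8696.
m = m₁·m₂ = (-0.2658)(+0.8696) = -0.231.

m = -0.231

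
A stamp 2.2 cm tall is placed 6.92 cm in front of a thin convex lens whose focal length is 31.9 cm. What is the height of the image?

1/d_i = 1/f − 1/d_o = 1/(31.90) − 1/(6.92) = -0.1132, so d_i = -8.837 cm.
m = −d_i/d_o = +1.277.
|h_i| = |m|·h_o = 1.277 × 2.2 = 2.81 cm. The image is virtual, upright and enlarged, on the same side as the object.

2.81 cm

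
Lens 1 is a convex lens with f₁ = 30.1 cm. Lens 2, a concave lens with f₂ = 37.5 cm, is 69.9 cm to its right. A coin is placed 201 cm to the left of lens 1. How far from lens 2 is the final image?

Lens 1: 1/d_i1 = 1/f₁ − 1/d_o1 = 1/(30.1) − 1/(201) = 0.02825, so d_i1 = 35.40 cm.
The intermediate image is 35.40 cm to the right of lens 1, which is 69.9 − (35.40) = 34.50 cm to the left of lens 2, so d_o2 = +34.50 cm.
Lens 2 is diverging, so f₂ = −37.5 cm.
Lens 2: 1/d_i2 = 1/f₂ − 1/d_o2 = 1/(-37.5) − 1/(34.50) = -0.05565, so d_i2 = -18.0 cm.
The final image is virtual, 18.0 cm to the left of lens 2 (overall magnification ≈ -0.092).

18.0 cm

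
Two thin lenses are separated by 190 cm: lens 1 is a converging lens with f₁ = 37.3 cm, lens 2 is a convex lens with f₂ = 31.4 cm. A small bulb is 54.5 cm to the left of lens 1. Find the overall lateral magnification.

Lens 1: 1/d_i1 = 1/(37.3) − 1/(54.5) = 0.008461, so d_i1 = 118.2 cm; m₁ = −d_i1/d_o1 = -2.169.
d_o2 = 190 − (118.2) = 71.80 cm.
Lens 2: 1/d_i2 = 1/(31.4) − 1/(71.80) = 0.01792, so d_i2 = 55.80 cm; m₂ = −d_i2/d_o2 = -0.7772.
m = m₁·m₂ = (-2.169)(-0.7772) = +1.69.

m = +1.69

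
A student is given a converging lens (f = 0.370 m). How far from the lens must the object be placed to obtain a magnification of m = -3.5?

m = −d_i/d_o ⇒ d_i = −m·d_o.
1/f = 1/d_o + 1/d_i = 1/d_o − 1/(m·d_o) = (1 − 1/m)/d_o, so d_o = f(1 − 1/m) = (0.3700)(1 − 1/(-3.5)) = 0.476 m.

0.476 m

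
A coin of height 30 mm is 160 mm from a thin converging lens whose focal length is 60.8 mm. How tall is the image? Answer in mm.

18.4 mm

1/d_i = 1/f − 1/d_o = 1/(60.80) − 1/(160) = 0.01020, so d_i = 98.06 mm.
m = −d_i/d_o = -0.6129.
|h_i| = |m|·h_o = 0.6129 × 30 = 18.4 mm. The image is real, inverted and reduced, on the far side of the lens.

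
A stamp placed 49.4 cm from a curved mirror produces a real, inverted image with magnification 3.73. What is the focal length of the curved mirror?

m = −d_i/d_o ⇒ d_i = −m·d_o = −(-3.73)·(49.4) = 184.3 cm.
1/f = 1/d_o + 1/d_i = 1/(49.4) + 1/(184.3) = 0.02567, so f = 39.0 cm.
Since f is positive, the curved mirror is concave.

f = 39.0 cm (concave)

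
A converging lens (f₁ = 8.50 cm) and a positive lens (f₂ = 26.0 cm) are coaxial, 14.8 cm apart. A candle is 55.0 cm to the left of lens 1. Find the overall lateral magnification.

m = -0.224

Lens 1: 1/d_i1 = 1/(8.50) − 1/(55.0) = 0.09947, so d_i1 = 10.05 cm; m₁ = −d_i1/d_o1 = -0.1827.
d_o2 = 14.8 − (10.05) = 4.750 cm.
Lens 2: 1/d_i2 = 1/(26.0) − 1/(4.750) = -0.1721, so d_i2 = -5.812 cm; m₂ = −d_i2/d_o2 = +1.224.
m = m₁·m₂ = (-0.1827)(+1.224) = -0.224.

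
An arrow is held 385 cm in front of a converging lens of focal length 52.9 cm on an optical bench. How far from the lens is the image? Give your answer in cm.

61.3 cm

Thin-lens equation: 1/q = 1/f − 1/p = 1/(52.90) − 1/(385) = 0.01890 − 0.002597 = 0.01631, so q = 61.3 cm.
The image is real, inverted and reduced, on the far side of the lens.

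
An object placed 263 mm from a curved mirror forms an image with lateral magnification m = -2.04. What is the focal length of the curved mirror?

m = −d_i/d_o ⇒ d_i = −m·d_o = −(-2.04)·(263) = 536.5 mm.
1/f = 1/d_o + 1/d_i = 1/(263) + 1/(536.5) = 0.005666, so f = 176 mm.
Since f is positive, the curved mirror is concave.

f = 176 mm (concave)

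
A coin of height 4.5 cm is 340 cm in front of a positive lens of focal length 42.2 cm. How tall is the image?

0.638 cm

1/d_i = 1/f − 1/d_o = 1/(42.20) − 1/(340) = 0.02076, so d_i = 48.18 cm.
m = −d_i/d_o = -0.1417.
|h_i| = |m|·h_o = 0.1417 × 4.5 = 0.638 cm. The image is real, inverted and reduced, on the far side of the lens.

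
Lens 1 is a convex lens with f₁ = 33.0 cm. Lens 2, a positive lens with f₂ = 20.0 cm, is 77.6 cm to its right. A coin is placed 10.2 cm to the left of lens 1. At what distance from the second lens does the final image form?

25.5 cm

Lens 1: 1/d_i1 = 1/f₁ − 1/d_o1 = 1/(33.0) − 1/(10.2) = -0.06774, so d_i1 = -14.76 cm.
The intermediate image is 14.76 cm to the left of lens 1 (virtual), which is 77.6 − (-14.76) = 92.36 cm to the left of lens 2, so d_o2 = +92.36 cm.
Lens 2: 1/d_i2 = 1/f₂ − 1/d_o2 = 1/(20.0) − 1/(92.36) = 0.03917, so d_i2 = 25.5 cm.
The final image is real, 25.5 cm to the right of lens 2 (overall magnification ≈ -0.40).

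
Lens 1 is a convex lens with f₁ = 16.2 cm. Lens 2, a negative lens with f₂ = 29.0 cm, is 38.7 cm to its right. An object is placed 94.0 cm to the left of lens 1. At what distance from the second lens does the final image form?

Lens 1: 1/d_i1 = 1/f₁ − 1/d_o1 = 1/(16.2) − 1/(94.0) = 0.05109, so d_i1 = 19.57 cm.
The intermediate image is 19.57 cm to the right of lens 1, which is 38.7 − (19.57) = 19.13 cm to the left of lens 2, so d_o2 = +19.13 cm.
Lens 2 is diverging, so f₂ = −29.0 cm.
Lens 2: 1/d_i2 = 1/f₂ − 1/d_o2 = 1/(-29.0) − 1/(19.13) = -0.08676, so d_i2 = -11.5 cm.
The final image is virtual, 11.5 cm to the left of lens 2 (overall magnification ≈ -0.13).

11.5 cm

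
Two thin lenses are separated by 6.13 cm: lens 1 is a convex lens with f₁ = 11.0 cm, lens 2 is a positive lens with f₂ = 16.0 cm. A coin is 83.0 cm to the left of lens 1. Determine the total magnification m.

m = -0.108

Lens 1: 1/d_i1 = 1/(11.0) − 1/(83.0) = 0.07886, so d_i1 = 12.68 cm; m₁ = −d_i1/d_o1 = -0.1528.
d_o2 = 6.13 − (12.68) = -6.550 cm (virtual object).
Lens 2: 1/d_i2 = 1/(16.0) − 1/(-6.550) = 0.2152, so d_i2 = 4.647 cm; m₂ = −d_i2/d_o2 = +0.7095.
m = m₁·m₂ = (-0.1528)(+0.7095) = -0.108.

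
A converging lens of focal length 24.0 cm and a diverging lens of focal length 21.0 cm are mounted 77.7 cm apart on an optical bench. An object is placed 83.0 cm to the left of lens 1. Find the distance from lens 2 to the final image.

Lens 1: 1/d_i1 = 1/f₁ − 1/d_o1 = 1/(24.0) − 1/(83.0) = 0.02962, so d_i1 = 33.76 cm.
The intermediate image is 33.76 cm to the right of lens 1, which is 77.7 − (33.76) = 43.94 cm to the left of lens 2, so d_o2 = +43.94 cm.
Lens 2 is diverging, so f₂ = −21.0 cm.
Lens 2: 1/d_i2 = 1/f₂ − 1/d_o2 = 1/(-21.0) − 1/(43.94) = -0.07038, so d_i2 = -14.2 cm.
The final image is virtual, 14.2 cm to the left of lens 2 (overall magnification ≈ -0.13).

14.2 cm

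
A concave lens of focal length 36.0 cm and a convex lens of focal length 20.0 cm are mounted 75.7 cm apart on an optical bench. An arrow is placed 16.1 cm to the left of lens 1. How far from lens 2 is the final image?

26.0 cm

Lens 1 is diverging, so f₁ = −36.0 cm.
Lens 1: 1/d_i1 = 1/f₁ − 1/d_o1 = 1/(-36.0) − 1/(16.1) = -0.08989, so d_i1 = -11.12 cm.
The intermediate image is 11.12 cm to the left of lens 1 (virtual), which is 75.7 − (-11.12) = 86.82 cm to the left of lens 2, so d_o2 = +86.82 cm.
Lens 2: 1/d_i2 = 1/f₂ − 1/d_o2 = 1/(20.0) − 1/(86.82) = 0.03848, so d_i2 = 26.0 cm.
The final image is real, 26.0 cm to the right of lens 2 (overall magnification ≈ -0.21).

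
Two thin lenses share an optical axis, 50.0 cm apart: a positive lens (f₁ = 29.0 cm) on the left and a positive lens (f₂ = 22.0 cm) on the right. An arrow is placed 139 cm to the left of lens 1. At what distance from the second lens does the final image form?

Lens 1: 1/d_i1 = 1/f₁ − 1/d_o1 = 1/(29.0) − 1/(139) = 0.02729, so d_i1 = 36.65 cm.
The intermediate image is 36.65 cm to the right of lens 1, which is 50.0 − (36.65) = 13.35 cm to the left of lens 2, so d_o2 = +13.35 cm.
Lens 2: 1/d_i2 = 1/f₂ − 1/d_o2 = 1/(22.0) − 1/(13.35) = -0.02945, so d_i2 = -34.0 cm.
The final image is virtual, 34.0 cm to the left of lens 2 (overall magnification ≈ -0.67).

34.0 cm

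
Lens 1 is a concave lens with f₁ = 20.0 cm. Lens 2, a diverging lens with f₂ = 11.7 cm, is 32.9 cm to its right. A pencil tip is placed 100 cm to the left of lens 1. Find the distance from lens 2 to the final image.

9.47 cm

Lens 1 is diverging, so f₁ = −20.0 cm.
Lens 1: 1/d_i1 = 1/f₁ − 1/d_o1 = 1/(-20.0) − 1/(100) = -0.06000, so d_i1 = -16.67 cm.
The intermediate image is 16.67 cm to the left of lens 1 (virtual), which is 32.9 − (-16.67) = 49.57 cm to the left of lens 2, so d_o2 = +49.57 cm.
Lens 2 is diverging, so f₂ = −11.7 cm.
Lens 2: 1/d_i2 = 1/f₂ − 1/d_o2 = 1/(-11.7) − 1/(49.57) = -0.1056, so d_i2 = -9.47 cm.
The final image is virtual, 9.47 cm to the left of lens 2 (overall magnification ≈ 0.032).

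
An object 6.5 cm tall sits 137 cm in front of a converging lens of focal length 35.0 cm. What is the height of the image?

2.23 cm

1/d_i = 1/f − 1/d_o = 1/(35.00) − 1/(137) = 0.02127, so d_i = 47.01 cm.
m = −d_i/d_o = -0.3431.
|h_i| = |m|·h_o = 0.3431 × 6.5 = 2.23 cm. The image is real, inverted and reduced, on the far side of the lens.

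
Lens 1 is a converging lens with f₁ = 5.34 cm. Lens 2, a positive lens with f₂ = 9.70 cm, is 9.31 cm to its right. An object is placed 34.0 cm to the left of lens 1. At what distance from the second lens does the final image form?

Lens 1: 1/d_i1 = 1/f₁ − 1/d_o1 = 1/(5.34) − 1/(34.0) = 0.1579, so d_i1 = 6.335 cm.
The intermediate image is 6.335 cm to the right of lens 1, which is 9.31 − (6.335) = 2.975 cm to the left of lens 2, so d_o2 = +2.975 cm.
Lens 2: 1/d_i2 = 1/f₂ − 1/d_o2 = 1/(9.70) − 1/(2.975) = -0.2330, so d_i2 = -4.29 cm.
The final image is virtual, 4.29 cm to the left of lens 2 (overall magnification ≈ -0.27).

4.29 cm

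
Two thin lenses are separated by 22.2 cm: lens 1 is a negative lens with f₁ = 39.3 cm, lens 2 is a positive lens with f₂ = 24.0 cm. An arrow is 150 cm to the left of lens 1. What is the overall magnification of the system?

m = -0.170

f₁ = −39.3 cm (diverging).
Lens 1: 1/d_i1 = 1/(-39.3) − 1/(150) = -0.03211, so d_i1 = -31.14 cm; m₁ = −d_i1/d_o1 = +0.2076.
d_o2 = 22.2 − (-31.14) = 53.34 cm.
Lens 2: 1/d_i2 = 1/(24.0) − 1/(53.34) = 0.02292, so d_i2 = 43.63 cm; m₂ = −d_i2/d_o2 = -0.8180.
m = m₁·m₂ = (+0.2076)(-0.8180) = -0.170.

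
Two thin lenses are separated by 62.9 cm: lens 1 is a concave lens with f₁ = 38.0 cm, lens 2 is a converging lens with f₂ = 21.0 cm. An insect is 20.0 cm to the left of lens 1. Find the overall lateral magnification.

m = -0.250

f₁ = −38.0 cm (diverging).
Lens 1: 1/d_i1 = 1/(-38.0) − 1/(20.0) = -0.07632, so d_i1 = -13.10 cm; m₁ = −d_i1/d_o1 = +0.6550.
d_o2 = 62.9 − (-13.10) = 76.00 cm.
Lens 2: 1/d_i2 = 1/(21.0) − 1/(76.00) = 0.03446, so d_i2 = 29.02 cm; m₂ = −d_i2/d_o2 = -0.3818.
m = m₁·m₂ = (+0.6550)(-0.3818) = -0.250.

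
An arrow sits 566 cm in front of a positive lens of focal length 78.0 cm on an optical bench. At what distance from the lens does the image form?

90.5 cm

Lens equation: 1/s_i = 1/f − 1/s_o = 1/(78.00) − 1/(566) = 0.01282 − 0.001767 = 0.01105, so s_i = 90.5 cm.
The image is real, inverted and reduced, on the far side of the lens.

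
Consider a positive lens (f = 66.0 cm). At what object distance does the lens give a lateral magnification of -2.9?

m = −d_i/d_o ⇒ d_i = −m·d_o.
1/f = 1/d_o + 1/d_i = 1/d_o − 1/(m·d_o) = (1 − 1/m)/d_o, so d_o = f(1 − 1/m) = (66.00)(1 − 1/(-2.9)) = 88.8 cm.

88.8 cm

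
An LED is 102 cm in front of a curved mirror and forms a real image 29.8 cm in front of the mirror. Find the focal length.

Real image ⇒ d_i = +29.8 cm.
1/f = 1/d_o + 1/d_i = 1/(102) + 1/(29.8) = 0.04336, so f = 23.1 cm.
Since f is positive, the curved mirror is concave.

f = 23.1 cm (concave)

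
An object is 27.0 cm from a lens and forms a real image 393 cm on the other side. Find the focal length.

f = 25.3 cm (converging)

Real image ⇒ d_i = +393 cm.
1/f = 1/d_o + 1/d_i = 1/(27.0) + 1/(393) = 0.03958, so f = 25.3 cm.
Since f is positive, the lens is converging.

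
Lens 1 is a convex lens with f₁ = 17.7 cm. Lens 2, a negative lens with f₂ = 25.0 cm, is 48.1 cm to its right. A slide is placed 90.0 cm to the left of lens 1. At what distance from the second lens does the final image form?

12.8 cm

Lens 1: 1/d_i1 = 1/f₁ − 1/d_o1 = 1/(17.7) − 1/(90.0) = 0.04539, so d_i1 = 22.03 cm.
The intermediate image is 22.03 cm to the right of lens 1, which is 48.1 − (22.03) = 26.07 cm to the left of lens 2, so d_o2 = +26.07 cm.
Lens 2 is diverging, so f₂ = −25.0 cm.
Lens 2: 1/d_i2 = 1/f₂ − 1/d_o2 = 1/(-25.0) − 1/(26.07) = -0.07836, so d_i2 = -12.8 cm.
The final image is virtual, 12.8 cm to the left of lens 2 (overall magnification ≈ -0.12).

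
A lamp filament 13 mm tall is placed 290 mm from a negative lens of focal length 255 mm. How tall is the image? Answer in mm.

6.08 mm

For a negative lens, f = -255 mm.
1/d_i = 1/f − 1/d_o = 1/(-255.0) − 1/(290) = -0.007370, so d_i = -135.7 mm.
m = −d_i/d_o = +0.4679.
|h_i| = |m|·h_o = 0.4679 × 13 = 6.08 mm. The image is virtual, upright and reduced, on the same side as the object.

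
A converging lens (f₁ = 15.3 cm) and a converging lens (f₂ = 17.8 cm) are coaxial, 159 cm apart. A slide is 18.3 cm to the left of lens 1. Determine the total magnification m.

Lens 1: 1/d_i1 = 1/(15.3) − 1/(18.3) = 0.01071, so d_i1 = 93.33 cm; m₁ = −d_i1/d_o1 = -5.100.
d_o2 = 159 − (93.33) = 65.67 cm.
Lens 2: 1/d_i2 = 1/(17.8) − 1/(65.67) = 0.04095, so d_i2 = 24.42 cm; m₂ = −d_i2/d_o2 = -0.3718.
m = m₁·m₂ = (-5.100)(-0.3718) = +1.90.

m = +1.90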